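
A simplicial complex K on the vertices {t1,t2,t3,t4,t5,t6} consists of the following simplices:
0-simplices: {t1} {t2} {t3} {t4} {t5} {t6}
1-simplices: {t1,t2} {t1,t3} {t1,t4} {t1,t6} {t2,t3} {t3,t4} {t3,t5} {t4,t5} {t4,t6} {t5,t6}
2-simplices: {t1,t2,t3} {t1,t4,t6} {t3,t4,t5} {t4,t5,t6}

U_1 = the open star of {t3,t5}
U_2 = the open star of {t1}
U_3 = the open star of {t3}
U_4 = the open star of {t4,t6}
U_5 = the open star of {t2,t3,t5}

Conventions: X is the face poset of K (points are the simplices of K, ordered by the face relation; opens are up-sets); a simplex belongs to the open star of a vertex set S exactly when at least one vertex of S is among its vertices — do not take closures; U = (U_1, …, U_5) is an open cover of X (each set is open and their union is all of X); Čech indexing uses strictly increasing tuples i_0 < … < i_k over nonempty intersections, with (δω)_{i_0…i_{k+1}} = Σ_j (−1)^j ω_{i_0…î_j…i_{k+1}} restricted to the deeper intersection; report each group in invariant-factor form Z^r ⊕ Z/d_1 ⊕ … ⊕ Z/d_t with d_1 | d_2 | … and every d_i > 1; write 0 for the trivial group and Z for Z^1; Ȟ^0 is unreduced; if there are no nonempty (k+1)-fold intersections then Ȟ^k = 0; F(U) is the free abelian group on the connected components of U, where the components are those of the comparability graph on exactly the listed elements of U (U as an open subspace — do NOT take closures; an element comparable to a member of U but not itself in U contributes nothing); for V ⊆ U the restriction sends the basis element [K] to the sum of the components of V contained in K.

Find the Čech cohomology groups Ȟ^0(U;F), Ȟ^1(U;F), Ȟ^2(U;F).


nerve simplices:
  U1={{t3},{t5},{t1,t3},{t2,t3},{t3,t4},{t3,t5},{t4,t5},{t5,t6},{t1,t2,t3},{t3,t4,t5},{t4,t5,t6}} U2={{t1},{t1,t2},{t1,t3},{t1,t4},{t1,t6},{t1,t2,t3},{t1,t4,t6}} U3={{t3},{t1,t3},{t2,t3},{t3,t4},{t3,t5},{t1,t2,t3},{t3,t4,t5}} U4={{t4},{t6},{t1,t4},{t1,t6},{t3,t4},{t4,t5},{t4,t6},{t5,t6},{t1,t4,t6},{t3,t4,t5},{t4,t5,t6}} U5={{t2},{t3},{t5},{t1,t2},{t1,t3},{t2,t3},{t3,t4},{t3,t5},{t4,t5},{t5,t6},{t1,t2,t3},{t3,t4,t5},{t4,t5,t6}}
  U12={{t1,t3},{t1,t2,t3}} U13={{t3},{t1,t3},{t2,t3},{t3,t4},{t3,t5},{t1,t2,t3},{t3,t4,t5}} U14={{t3,t4},{t4,t5},{t5,t6},{t3,t4,t5},{t4,t5,t6}} U15={{t3},{t5},{t1,t3},{t2,t3},{t3,t4},{t3,t5},{t4,t5},{t5,t6},{t1,t2,t3},{t3,t4,t5},{t4,t5,t6}} U23={{t1,t3},{t1,t2,t3}} U24={{t1,t4},{t1,t6},{t1,t4,t6}} U25={{t1,t2},{t1,t3},{t1,t2,t3}} U34={{t3,t4},{t3,t4,t5}} U35={{t3},{t1,t3},{t2,t3},{t3,t4},{t3,t5},{t1,t2,t3},{t3,t4,t5}} U45={{t3,t4},{t4,t5},{t5,t6},{t3,t4,t5},{t4,t5,t6}}
  U123={{t1,t3},{t1,t2,t3}} U125={{t1,t3},{t1,t2,t3}} U134={{t3,t4},{t3,t4,t5}} U135={{t3},{t1,t3},{t2,t3},{t3,t4},{t3,t5},{t1,t2,t3},{t3,t4,t5}} U145={{t3,t4},{t4,t5},{t5,t6},{t3,t4,t5},{t4,t5,t6}} U235={{t1,t3},{t1,t2,t3}} U345={{t3,t4},{t3,t4,t5}}
  U1235={{t1,t3},{t1,t2,t3}} U1345={{t3,t4},{t3,t4,t5}}
components per intersection:
  U1: {{t3},{t5},{t1,t3},{t2,t3},{t3,t4},{t3,t5},{t4,t5},{t5,t6},{t1,t2,t3},{t3,t4,t5},{t4,t5,t6}}
  U2: {{t1},{t1,t2},{t1,t3},{t1,t4},{t1,t6},{t1,t2,t3},{t1,t4,t6}}
  U3: {{t3},{t1,t3},{t2,t3},{t3,t4},{t3,t5},{t1,t2,t3},{t3,t4,t5}}
  U4: {{t4},{t6},{t1,t4},{t1,t6},{t3,t4},{t4,t5},{t4,t6},{t5,t6},{t1,t4,t6},{t3,t4,t5},{t4,t5,t6}}
  U5: {{t2},{t3},{t5},{t1,t2},{t1,t3},{t2,t3},{t3,t4},{t3,t5},{t4,t5},{t5,t6},{t1,t2,t3},{t3,t4,t5},{t4,t5,t6}}
  U12: {{t1,t3},{t1,t2,t3}}
  U13: {{t3},{t1,t3},{t2,t3},{t3,t4},{t3,t5},{t1,t2,t3},{t3,t4,t5}}
  U14: {{t3,t4},{t4,t5},{t5,t6},{t3,t4,t5},{t4,t5,t6}}
  U15: {{t3},{t5},{t1,t3},{t2,t3},{t3,t4},{t3,t5},{t4,t5},{t5,t6},{t1,t2,t3},{t3,t4,t5},{t4,t5,t6}}
  U23: {{t1,t3},{t1,t2,t3}}
  U24: {{t1,t4},{t1,t6},{t1,t4,t6}}
  U25: {{t1,t2},{t1,t3},{t1,t2,t3}}
  U34: {{t3,t4},{t3,t4,t5}}
  U35: {{t3},{t1,t3},{t2,t3},{t3,t4},{t3,t5},{t1,t2,t3},{t3,t4,t5}}
  U45: {{t3,t4},{t4,t5},{t5,t6},{t3,t4,t5},{t4,t5,t6}}
  U123: {{t1,t3},{t1,t2,t3}}
  U125: {{t1,t3},{t1,t2,t3}}
  U134: {{t3,t4},{t3,t4,t5}}
  U135: {{t3},{t1,t3},{t2,t3},{t3,t4},{t3,t5},{t1,t2,t3},{t3,t4,t5}}
  U145: {{t3,t4},{t4,t5},{t5,t6},{t3,t4,t5},{t4,t5,t6}}
  U235: {{t1,t3},{t1,t2,t3}}
  U345: {{t3,t4},{t3,t4,t5}}
  U1235: {{t1,t3},{t1,t2,t3}}
  U1345: {{t3,t4},{t3,t4,t5}}
C dims 5,10,7,2; δ0: rk 4, SNF 1^4; δ1: rk 5, SNF 1^5; δ2: rk 2, SNF 1^2
degree 0: 5−4−0 = 1 → Ȟ^0 ≅ Z
degree 1: 10−5−4 = 1 → Ȟ^1 ≅ Z
degree 2: 7−2−5 = 0 → Ȟ^2 ≅ 0

Ȟ^0 ≅ Z, Ȟ^1 ≅ Z, Ȟ^2 ≅ 0


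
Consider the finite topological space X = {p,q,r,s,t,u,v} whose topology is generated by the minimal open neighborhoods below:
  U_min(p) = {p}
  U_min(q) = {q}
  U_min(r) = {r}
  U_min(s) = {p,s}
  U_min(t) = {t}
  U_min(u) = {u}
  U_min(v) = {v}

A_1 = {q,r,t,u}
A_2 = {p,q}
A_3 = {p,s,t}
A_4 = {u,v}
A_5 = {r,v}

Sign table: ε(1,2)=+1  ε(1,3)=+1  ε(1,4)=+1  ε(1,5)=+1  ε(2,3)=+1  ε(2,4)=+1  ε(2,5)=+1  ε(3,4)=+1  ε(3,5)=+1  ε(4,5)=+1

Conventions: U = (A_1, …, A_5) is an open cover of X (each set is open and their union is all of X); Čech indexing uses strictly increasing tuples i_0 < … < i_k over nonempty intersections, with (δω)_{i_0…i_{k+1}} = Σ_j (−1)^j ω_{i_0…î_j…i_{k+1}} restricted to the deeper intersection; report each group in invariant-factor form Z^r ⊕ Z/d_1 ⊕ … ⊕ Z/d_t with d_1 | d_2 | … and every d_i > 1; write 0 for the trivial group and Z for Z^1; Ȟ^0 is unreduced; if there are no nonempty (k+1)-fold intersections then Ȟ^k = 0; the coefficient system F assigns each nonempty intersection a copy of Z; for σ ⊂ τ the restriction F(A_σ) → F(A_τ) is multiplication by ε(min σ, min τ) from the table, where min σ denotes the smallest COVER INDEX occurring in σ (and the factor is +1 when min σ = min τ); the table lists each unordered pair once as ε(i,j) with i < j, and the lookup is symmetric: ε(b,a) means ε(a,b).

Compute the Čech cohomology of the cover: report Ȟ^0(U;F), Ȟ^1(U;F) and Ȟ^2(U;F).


Ȟ^0 = Z,  Ȟ^1 = Z^2,  Ȟ^2 = 0

nonempty intersections:
  A12={q} A13={t} A14={u} A15={r} A23={p} A45={v}
C dims 5,6; δ0: rk 4, SNF 1^4
Ȟ^0: (5−4)−0=1 ⇒ Z
Ȟ^1: (6−0)−4=2 ⇒ Z^2
Ȟ^2: (0−0)−0=0 ⇒ 0


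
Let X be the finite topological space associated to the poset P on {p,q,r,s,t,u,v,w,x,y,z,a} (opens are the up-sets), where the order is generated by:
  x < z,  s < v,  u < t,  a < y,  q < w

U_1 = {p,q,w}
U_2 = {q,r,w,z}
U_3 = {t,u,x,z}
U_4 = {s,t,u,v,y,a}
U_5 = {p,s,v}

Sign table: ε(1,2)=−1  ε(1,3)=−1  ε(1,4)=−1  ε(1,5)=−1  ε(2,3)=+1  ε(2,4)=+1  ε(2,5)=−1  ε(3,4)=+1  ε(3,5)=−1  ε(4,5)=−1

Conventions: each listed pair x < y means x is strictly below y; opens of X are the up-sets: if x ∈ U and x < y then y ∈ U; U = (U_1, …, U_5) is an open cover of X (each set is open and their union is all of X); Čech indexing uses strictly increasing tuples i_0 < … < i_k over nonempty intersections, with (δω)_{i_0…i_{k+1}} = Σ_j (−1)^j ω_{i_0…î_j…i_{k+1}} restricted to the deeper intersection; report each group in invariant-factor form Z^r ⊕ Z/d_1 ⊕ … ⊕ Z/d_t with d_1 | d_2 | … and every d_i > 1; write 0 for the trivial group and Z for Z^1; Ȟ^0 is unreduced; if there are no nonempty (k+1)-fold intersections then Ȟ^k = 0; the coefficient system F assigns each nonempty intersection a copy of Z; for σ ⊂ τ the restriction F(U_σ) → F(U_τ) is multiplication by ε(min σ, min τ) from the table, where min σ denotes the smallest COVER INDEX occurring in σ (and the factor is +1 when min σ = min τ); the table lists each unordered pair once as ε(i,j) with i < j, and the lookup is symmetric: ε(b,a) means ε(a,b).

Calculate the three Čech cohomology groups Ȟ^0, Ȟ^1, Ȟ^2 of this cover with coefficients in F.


nonempty overlaps:
  U12={q,w} U15={p} U23={z} U34={t,u} U45={s,v}
C dims 5,5; δ0: rk 5, SNF 1^4·2
degree 0: 5−5−0 = 0 → Ȟ^0 ≅ 0
degree 1: 5−0−5 = 0 plus torsion [2] → Ȟ^1 ≅ Z/2
degree 2: 0−0−0 = 0 → Ȟ^2 ≅ 0

Ȟ^0 ≅ 0, Ȟ^1 ≅ Z/2, Ȟ^2 ≅ 0


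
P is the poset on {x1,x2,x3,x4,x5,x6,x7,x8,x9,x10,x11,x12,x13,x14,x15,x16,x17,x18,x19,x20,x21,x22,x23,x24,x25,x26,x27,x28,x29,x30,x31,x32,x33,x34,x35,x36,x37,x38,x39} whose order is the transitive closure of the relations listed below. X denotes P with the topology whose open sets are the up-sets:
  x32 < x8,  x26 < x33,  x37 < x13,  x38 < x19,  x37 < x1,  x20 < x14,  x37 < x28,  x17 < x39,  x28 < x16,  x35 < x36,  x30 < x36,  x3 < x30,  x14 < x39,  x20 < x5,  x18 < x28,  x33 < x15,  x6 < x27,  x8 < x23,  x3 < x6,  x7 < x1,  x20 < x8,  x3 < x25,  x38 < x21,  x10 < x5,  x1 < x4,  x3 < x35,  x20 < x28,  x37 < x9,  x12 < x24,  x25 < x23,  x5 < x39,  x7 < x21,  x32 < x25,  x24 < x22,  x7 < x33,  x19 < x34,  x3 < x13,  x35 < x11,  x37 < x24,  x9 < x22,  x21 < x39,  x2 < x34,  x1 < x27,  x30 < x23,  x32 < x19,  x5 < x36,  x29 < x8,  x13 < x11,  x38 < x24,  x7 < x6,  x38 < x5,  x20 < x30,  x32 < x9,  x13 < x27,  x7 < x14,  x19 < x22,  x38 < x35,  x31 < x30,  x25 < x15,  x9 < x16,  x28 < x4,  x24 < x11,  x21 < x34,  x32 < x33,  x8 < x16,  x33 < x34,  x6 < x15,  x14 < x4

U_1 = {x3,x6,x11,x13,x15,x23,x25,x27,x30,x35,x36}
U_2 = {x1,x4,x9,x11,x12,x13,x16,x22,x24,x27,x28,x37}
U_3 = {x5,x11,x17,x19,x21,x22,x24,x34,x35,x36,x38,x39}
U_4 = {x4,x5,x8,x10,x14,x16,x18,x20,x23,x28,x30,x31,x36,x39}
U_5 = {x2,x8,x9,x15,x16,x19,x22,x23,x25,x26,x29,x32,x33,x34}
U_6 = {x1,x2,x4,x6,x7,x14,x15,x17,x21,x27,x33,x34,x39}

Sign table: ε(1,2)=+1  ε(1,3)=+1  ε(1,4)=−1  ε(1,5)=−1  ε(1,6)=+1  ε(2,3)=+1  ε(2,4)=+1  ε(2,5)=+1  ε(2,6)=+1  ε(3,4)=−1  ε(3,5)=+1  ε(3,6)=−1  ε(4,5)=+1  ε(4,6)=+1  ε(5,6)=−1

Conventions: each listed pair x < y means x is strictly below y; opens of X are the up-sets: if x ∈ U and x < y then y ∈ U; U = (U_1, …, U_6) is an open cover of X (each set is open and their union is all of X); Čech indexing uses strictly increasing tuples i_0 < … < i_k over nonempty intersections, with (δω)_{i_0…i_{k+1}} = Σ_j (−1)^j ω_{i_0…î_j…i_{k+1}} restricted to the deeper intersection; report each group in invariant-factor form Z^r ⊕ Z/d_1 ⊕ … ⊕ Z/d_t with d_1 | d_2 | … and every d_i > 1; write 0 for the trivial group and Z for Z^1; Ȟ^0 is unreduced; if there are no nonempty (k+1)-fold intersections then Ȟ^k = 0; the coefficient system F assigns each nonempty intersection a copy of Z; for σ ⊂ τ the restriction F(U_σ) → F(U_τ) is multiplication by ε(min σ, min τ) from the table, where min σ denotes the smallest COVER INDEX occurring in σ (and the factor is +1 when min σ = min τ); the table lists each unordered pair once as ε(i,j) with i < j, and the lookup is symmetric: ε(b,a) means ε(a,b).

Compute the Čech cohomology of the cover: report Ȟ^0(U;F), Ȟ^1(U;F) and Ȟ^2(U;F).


nonempty intersections:
  U12={x11,x13,x27} U13={x11,x35,x36} U14={x23,x30,x36} U15={x15,x23,x25} U16={x6,x15,x27} U23={x11,x22,x24} U24={x4,x16,x28} U25={x9,x16,x22} U26={x1,x4,x27} U34={x5,x36,x39} U35={x19,x22,x34} U36={x17,x21,x34,x39} U45={x8,x16,x23} U46={x4,x14,x39} U56={x2,x15,x33,x34}
  U123={x11} U126={x27} U134={x36} U145={x23} U156={x15} U235={x22} U245={x16} U246={x4} U346={x39} U356={x34}
C dims 6,15,10; δ0: rk 6, SNF 1^5·2; δ1: rk 9, SNF 1^9
Ȟ^0: (6−6)−0=0 ⇒ 0
Ȟ^1: (15−9)−6=0 plus torsion [2] ⇒ Z/2
Ȟ^2: (10−0)−9=1 ⇒ Z

Ȟ^0 = 0, Ȟ^1 = Z/2, Ȟ^2 = Z


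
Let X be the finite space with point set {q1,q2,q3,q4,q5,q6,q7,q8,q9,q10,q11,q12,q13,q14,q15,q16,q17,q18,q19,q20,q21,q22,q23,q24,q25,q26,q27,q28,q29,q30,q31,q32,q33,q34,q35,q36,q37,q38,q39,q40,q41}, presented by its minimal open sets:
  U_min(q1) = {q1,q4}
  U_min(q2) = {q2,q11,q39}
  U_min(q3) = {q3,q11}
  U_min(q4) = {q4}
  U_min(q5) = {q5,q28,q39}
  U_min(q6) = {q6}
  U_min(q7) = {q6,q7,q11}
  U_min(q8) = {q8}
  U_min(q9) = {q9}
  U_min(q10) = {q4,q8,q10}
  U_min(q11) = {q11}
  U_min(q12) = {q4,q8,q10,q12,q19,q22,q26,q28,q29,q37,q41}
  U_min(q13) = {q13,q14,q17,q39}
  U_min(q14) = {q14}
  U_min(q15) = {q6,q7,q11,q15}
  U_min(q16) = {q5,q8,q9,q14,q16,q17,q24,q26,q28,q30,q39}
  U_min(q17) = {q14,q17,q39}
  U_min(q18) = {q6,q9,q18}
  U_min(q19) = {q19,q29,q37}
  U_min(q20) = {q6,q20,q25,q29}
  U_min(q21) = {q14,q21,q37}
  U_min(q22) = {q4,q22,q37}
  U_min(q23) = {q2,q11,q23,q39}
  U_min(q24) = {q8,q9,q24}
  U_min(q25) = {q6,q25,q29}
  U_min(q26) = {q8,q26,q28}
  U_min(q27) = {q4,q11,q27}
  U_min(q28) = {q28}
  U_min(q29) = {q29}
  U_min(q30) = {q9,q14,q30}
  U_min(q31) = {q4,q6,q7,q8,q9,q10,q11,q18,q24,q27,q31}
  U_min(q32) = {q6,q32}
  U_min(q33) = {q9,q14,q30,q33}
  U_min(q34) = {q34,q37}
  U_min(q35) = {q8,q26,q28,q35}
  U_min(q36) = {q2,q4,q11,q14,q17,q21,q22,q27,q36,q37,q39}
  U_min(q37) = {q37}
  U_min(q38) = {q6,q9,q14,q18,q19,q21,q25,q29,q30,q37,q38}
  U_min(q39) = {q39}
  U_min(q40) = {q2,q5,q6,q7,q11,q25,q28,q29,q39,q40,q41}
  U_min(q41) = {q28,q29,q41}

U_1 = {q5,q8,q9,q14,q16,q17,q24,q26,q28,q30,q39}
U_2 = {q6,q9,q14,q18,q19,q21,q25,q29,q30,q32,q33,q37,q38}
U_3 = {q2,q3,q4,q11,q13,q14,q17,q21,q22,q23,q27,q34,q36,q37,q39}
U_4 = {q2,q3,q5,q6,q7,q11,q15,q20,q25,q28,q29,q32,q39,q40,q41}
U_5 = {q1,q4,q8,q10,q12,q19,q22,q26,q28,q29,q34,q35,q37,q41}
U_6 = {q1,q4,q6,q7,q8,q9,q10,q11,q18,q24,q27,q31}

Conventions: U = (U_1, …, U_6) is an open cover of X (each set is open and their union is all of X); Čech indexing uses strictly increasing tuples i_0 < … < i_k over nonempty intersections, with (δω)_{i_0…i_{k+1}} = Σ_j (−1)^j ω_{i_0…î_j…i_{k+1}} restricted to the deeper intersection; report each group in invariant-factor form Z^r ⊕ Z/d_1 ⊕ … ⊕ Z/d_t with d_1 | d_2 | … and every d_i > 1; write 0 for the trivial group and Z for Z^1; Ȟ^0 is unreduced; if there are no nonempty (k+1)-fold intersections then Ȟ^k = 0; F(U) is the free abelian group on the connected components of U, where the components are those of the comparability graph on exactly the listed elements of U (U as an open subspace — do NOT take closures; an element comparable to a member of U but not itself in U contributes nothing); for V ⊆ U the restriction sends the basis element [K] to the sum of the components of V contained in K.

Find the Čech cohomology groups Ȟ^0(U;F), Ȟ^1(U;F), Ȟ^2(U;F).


intersection data:
  U12={q9,q14,q30} U13={q14,q17,q39} U14={q5,q28,q39} U15={q8,q26,q28} U16={q8,q9,q24} U23={q14,q21,q37} U24={q6,q25,q29,q32} U25={q19,q29,q37} U26={q6,q9,q18} U34={q2,q3,q11,q39} U35={q4,q22,q34,q37} U36={q4,q11,q27} U45={q28,q29,q41} U46={q6,q7,q11} U56={q1,q4,q8,q10}
  U123={q14} U126={q9} U134={q39} U145={q28} U156={q8} U235={q37} U245={q29} U246={q6} U346={q11} U356={q4}
components per intersection:
  U1: {q5,q8,q9,q14,q16,q17,q24,q26,q28,q30,q39}
  U2: {q6,q9,q14,q18,q19,q21,q25,q29,q30,q32,q33,q37,q38}
  U3: {q2,q3,q4,q11,q13,q14,q17,q21,q22,q23,q27,q34,q36,q37,q39}
  U4: {q2,q3,q5,q6,q7,q11,q15,q20,q25,q28,q29,q32,q39,q40,q41}
  U5: {q1,q4,q8,q10,q12,q19,q22,q26,q28,q29,q34,q35,q37,q41}
  U6: {q1,q4,q6,q7,q8,q9,q10,q11,q18,q24,q27,q31}
  U12: {q9,q14,q30}
  U13: {q14,q17,q39}
  U14: {q5,q28,q39}
  U15: {q8,q26,q28}
  U16: {q8,q9,q24}
  U23: {q14,q21,q37}
  U24: {q6,q25,q29,q32}
  U25: {q19,q29,q37}
  U26: {q6,q9,q18}
  U34: {q2,q3,q11,q39}
  U35: {q4,q22,q34,q37}
  U36: {q4,q11,q27}
  U45: {q28,q29,q41}
  U46: {q6,q7,q11}
  U56: {q1,q4,q8,q10}
  U123: {q14}
  U126: {q9}
  U134: {q39}
  U145: {q28}
  U156: {q8}
  U235: {q37}
  U245: {q29}
  U246: {q6}
  U346: {q11}
  U356: {q4}
C dims 6,15,10; δ0: rk 5, SNF 1^5; δ1: rk 10, SNF 1^9·2
Ȟ^0 = (6 − 5) − 0 = 1, so Ȟ^0 ≅ Z
Ȟ^1 = (15 − 10) − 5 = 0, so Ȟ^1 ≅ 0
Ȟ^2 = (10 − 0) − 10 = 0 plus torsion [2], so Ȟ^2 ≅ Z/2

Ȟ^0 = Z; Ȟ^1 = 0; Ȟ^2 = Z/2


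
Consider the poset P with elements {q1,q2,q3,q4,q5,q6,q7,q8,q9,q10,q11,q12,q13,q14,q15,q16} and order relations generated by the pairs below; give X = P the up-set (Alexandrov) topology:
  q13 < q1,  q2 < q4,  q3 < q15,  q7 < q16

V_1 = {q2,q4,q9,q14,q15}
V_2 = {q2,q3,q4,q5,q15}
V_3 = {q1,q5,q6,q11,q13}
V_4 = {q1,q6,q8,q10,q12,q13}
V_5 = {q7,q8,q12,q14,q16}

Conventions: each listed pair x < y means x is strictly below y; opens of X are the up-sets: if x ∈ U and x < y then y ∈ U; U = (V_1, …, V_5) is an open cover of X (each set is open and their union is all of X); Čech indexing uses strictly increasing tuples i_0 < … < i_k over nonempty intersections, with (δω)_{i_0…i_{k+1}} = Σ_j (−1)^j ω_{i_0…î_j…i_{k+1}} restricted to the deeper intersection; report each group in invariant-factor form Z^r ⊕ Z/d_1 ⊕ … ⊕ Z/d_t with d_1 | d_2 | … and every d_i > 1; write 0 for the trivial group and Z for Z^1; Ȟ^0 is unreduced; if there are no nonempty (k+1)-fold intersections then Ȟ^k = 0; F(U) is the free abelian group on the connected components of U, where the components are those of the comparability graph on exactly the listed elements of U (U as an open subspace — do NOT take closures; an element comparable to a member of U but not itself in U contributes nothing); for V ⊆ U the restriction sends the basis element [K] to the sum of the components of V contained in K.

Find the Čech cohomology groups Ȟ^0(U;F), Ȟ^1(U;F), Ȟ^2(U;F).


nerve of the cover:
  V12={q2,q4,q15} V15={q14} V23={q5} V34={q1,q6,q13} V45={q8,q12}
components per intersection:
  V1: {q2,q4} {q9} {q14} {q15}
  V2: {q2,q4} {q3,q15} {q5}
  V3: {q1,q13} {q5} {q6} {q11}
  V4: {q1,q13} {q6} {q8} {q10} {q12}
  V5: {q7,q16} {q8} {q12} {q14}
  V12: {q2,q4} {q15}
  V15: {q14}
  V23: {q5}
  V34: {q1,q13} {q6}
  V45: {q8} {q12}
C dims 20,8; δ0: rk 8, SNF 1^8
Ȟ^0 = (20 − 8) − 0 = 12, so Ȟ^0 ≅ Z^12
Ȟ^1 = (8 − 0) − 8 = 0, so Ȟ^1 ≅ 0
Ȟ^2 = (0 − 0) − 0 = 0, so Ȟ^2 ≅ 0

Ȟ^0 ≅ Z^12, Ȟ^1 ≅ 0 and Ȟ^2 ≅ 0


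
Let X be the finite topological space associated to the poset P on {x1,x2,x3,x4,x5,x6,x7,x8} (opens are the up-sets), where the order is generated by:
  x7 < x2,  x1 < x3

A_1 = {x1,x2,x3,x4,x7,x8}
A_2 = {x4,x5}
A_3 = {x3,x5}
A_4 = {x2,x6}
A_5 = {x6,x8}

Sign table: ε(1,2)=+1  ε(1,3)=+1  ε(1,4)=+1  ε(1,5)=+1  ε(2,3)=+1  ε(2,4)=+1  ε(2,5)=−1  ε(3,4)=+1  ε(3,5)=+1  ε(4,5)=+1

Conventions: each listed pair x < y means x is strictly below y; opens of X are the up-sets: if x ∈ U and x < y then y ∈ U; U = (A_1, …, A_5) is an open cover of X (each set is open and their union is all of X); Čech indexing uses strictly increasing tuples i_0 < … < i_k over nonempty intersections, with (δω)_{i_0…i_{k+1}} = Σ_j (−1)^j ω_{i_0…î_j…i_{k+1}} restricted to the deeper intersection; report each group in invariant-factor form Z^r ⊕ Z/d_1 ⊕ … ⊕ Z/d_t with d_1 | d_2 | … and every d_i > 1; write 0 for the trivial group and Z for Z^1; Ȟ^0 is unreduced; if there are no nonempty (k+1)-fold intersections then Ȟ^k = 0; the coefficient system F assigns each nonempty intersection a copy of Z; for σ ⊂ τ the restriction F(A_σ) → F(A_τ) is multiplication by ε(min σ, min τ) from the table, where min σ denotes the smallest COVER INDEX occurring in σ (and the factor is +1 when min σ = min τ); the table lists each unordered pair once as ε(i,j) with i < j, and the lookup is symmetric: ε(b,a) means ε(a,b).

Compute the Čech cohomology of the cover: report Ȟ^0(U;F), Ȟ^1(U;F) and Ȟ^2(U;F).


cover nerve:
  A12={x4} A13={x3} A14={x2} A15={x8} A23={x5} A45={x6}
C dims 5,6; δ0: rk 4, SNF 1^4
Ȟ^0: (5−4)−0=1 ⇒ Z
Ȟ^1: (6−0)−4=2 ⇒ Z^2
Ȟ^2: (0−0)−0=0 ⇒ 0

Ȟ^0(U;F) ≅ Z; Ȟ^1(U;F) ≅ Z^2; Ȟ^2(U;F) ≅ 0


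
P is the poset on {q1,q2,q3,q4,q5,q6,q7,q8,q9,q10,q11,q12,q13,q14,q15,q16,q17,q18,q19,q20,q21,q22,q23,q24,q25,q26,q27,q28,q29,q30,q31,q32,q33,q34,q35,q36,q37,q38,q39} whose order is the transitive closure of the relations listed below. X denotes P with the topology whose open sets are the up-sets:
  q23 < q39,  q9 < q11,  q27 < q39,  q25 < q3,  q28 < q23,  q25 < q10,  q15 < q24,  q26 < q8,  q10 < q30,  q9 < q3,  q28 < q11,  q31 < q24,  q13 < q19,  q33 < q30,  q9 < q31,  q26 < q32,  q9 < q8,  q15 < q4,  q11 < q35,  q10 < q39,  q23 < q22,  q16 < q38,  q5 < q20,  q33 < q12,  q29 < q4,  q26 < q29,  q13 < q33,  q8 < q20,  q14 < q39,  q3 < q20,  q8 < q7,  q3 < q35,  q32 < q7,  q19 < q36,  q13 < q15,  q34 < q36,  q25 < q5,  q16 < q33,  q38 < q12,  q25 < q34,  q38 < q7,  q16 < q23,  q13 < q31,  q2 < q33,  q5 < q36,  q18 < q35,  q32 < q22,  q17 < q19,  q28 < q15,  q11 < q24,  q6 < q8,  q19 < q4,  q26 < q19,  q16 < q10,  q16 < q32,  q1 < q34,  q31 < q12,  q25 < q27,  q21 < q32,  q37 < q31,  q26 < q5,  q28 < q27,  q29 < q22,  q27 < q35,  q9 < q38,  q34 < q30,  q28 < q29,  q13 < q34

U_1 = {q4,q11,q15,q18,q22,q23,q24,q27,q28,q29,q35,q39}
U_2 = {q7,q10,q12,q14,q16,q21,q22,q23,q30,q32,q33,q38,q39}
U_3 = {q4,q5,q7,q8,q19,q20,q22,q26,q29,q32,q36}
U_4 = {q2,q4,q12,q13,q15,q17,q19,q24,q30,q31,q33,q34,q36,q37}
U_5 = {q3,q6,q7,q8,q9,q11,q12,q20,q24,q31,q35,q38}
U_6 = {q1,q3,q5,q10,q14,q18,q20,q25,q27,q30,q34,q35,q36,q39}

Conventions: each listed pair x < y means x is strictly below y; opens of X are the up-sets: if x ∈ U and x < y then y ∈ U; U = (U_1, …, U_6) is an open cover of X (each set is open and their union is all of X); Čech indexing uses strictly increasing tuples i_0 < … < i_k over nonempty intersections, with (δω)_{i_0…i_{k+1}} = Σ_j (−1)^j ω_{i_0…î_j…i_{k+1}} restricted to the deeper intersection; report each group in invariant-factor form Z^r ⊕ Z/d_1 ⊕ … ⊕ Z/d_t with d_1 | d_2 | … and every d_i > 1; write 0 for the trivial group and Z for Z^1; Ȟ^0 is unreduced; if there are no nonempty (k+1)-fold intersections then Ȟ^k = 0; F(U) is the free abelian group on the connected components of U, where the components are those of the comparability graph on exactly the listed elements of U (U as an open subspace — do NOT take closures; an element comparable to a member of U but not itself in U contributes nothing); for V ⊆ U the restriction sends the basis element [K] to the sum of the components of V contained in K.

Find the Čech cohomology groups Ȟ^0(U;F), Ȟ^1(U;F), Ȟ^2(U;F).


Ȟ^0(U;F) ≅ Z, Ȟ^1(U;F) ≅ 0, Ȟ^2(U;F) ≅ Z/2

nerve simplices:
  U12={q22,q23,q39} U13={q4,q22,q29} U14={q4,q15,q24} U15={q11,q24,q35} U16={q18,q27,q35,q39} U23={q7,q22,q32} U24={q12,q30,q33} U25={q7,q12,q38} U26={q10,q14,q30,q39} U34={q4,q19,q36} U35={q7,q8,q20} U36={q5,q20,q36} U45={q12,q24,q31} U46={q30,q34,q36} U56={q3,q20,q35}
  U123={q22} U126={q39} U134={q4} U145={q24} U156={q35} U235={q7} U245={q12} U246={q30} U346={q36} U356={q20}
components per intersection:
  U1: {q4,q11,q15,q18,q22,q23,q24,q27,q28,q29,q35,q39}
  U2: {q7,q10,q12,q14,q16,q21,q22,q23,q30,q32,q33,q38,q39}
  U3: {q4,q5,q7,q8,q19,q20,q22,q26,q29,q32,q36}
  U4: {q2,q4,q12,q13,q15,q17,q19,q24,q30,q31,q33,q34,q36,q37}
  U5: {q3,q6,q7,q8,q9,q11,q12,q20,q24,q31,q35,q38}
  U6: {q1,q3,q5,q10,q14,q18,q20,q25,q27,q30,q34,q35,q36,q39}
  U12: {q22,q23,q39}
  U13: {q4,q22,q29}
  U14: {q4,q15,q24}
  U15: {q11,q24,q35}
  U16: {q18,q27,q35,q39}
  U23: {q7,q22,q32}
  U24: {q12,q30,q33}
  U25: {q7,q12,q38}
  U26: {q10,q14,q30,q39}
  U34: {q4,q19,q36}
  U35: {q7,q8,q20}
  U36: {q5,q20,q36}
  U45: {q12,q24,q31}
  U46: {q30,q34,q36}
  U56: {q3,q20,q35}
  U123: {q22}
  U126: {q39}
  U134: {q4}
  U145: {q24}
  U156: {q35}
  U235: {q7}
  U245: {q12}
  U246: {q30}
  U346: {q36}
  U356: {q20}
C dims 6,15,10; δ0: rk 5, SNF 1^5; δ1: rk 10, SNF 1^9·2
degree 0: 6−5−0 = 1 → Ȟ^0 ≅ Z
degree 1: 15−10−5 = 0 → Ȟ^1 ≅ 0
degree 2: 10−0−10 = 0 plus torsion [2] → Ȟ^2 ≅ Z/2


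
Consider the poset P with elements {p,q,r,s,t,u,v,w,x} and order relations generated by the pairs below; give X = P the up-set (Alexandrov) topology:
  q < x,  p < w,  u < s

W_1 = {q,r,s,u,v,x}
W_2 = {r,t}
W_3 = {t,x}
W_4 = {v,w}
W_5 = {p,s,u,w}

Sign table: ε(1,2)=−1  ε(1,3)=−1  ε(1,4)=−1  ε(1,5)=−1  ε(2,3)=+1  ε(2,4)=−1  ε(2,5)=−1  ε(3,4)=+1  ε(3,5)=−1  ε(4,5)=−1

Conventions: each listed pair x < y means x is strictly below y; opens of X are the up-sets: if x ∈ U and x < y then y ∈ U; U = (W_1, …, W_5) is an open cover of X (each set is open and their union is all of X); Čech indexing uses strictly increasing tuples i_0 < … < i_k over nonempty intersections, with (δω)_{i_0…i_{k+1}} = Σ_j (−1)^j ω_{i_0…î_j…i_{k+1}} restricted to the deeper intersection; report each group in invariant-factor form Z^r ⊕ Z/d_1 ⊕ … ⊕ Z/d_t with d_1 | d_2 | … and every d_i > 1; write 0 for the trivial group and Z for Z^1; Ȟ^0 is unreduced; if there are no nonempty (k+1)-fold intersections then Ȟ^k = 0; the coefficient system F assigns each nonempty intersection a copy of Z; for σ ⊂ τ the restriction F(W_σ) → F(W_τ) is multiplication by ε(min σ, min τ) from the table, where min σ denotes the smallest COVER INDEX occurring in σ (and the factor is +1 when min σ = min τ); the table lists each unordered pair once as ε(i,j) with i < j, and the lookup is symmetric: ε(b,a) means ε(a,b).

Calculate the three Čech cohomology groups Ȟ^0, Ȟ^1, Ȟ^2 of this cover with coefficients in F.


Ȟ^0(U;F) ≅ 0; Ȟ^1(U;F) ≅ Z ⊕ Z/2; Ȟ^2(U;F) ≅ 0

cover nerve:
  W12={r} W13={x} W14={v} W15={s,u} W23={t} W45={w}
C dims 5,6; δ0: rk 5, SNF 1^4·2
Ȟ^0: (5−5)−0=0 ⇒ 0
Ȟ^1: (6−0)−5=1 plus torsion [2] ⇒ Z ⊕ Z/2
Ȟ^2: (0−0)−0=0 ⇒ 0


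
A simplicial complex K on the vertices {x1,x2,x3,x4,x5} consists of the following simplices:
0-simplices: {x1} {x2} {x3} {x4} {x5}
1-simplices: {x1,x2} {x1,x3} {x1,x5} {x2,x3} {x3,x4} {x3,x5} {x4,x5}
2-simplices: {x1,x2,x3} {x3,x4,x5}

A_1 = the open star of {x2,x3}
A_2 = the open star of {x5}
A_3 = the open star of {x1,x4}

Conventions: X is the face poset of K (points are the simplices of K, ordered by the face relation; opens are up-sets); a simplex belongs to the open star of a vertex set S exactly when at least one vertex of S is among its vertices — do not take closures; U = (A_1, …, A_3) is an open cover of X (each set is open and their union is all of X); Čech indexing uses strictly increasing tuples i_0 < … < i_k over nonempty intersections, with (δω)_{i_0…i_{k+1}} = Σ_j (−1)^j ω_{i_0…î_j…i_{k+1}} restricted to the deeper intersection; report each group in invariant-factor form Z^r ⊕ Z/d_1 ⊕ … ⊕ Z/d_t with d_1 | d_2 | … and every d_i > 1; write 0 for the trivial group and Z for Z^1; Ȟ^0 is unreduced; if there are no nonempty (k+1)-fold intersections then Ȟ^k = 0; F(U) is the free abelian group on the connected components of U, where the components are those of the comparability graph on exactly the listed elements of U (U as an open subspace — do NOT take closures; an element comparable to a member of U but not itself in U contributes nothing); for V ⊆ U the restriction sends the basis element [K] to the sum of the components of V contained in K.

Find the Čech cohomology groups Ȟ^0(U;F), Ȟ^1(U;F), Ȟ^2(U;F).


nonempty overlaps:
  A1={{x2},{x3},{x1,x2},{x1,x3},{x2,x3},{x3,x4},{x3,x5},{x1,x2,x3},{x3,x4,x5}} A2={{x5},{x1,x5},{x3,x5},{x4,x5},{x3,x4,x5}} A3={{x1},{x4},{x1,x2},{x1,x3},{x1,x5},{x3,x4},{x4,x5},{x1,x2,x3},{x3,x4,x5}}
  A12={{x3,x5},{x3,x4,x5}} A13={{x1,x2},{x1,x3},{x3,x4},{x1,x2,x3},{x3,x4,x5}} A23={{x1,x5},{x4,x5},{x3,x4,x5}}
  A123={{x3,x4,x5}}
components per intersection:
  A1: {{x2},{x3},{x1,x2},{x1,x3},{x2,x3},{x3,x4},{x3,x5},{x1,x2,x3},{x3,x4,x5}}
  A2: {{x5},{x1,x5},{x3,x5},{x4,x5},{x3,x4,x5}}
  A3: {{x1},{x1,x2},{x1,x3},{x1,x5},{x1,x2,x3}} {{x4},{x3,x4},{x4,x5},{x3,x4,x5}}
  A12: {{x3,x5},{x3,x4,x5}}
  A13: {{x1,x2},{x1,x3},{x1,x2,x3}} {{x3,x4},{x3,x4,x5}}
  A23: {{x1,x5}} {{x4,x5},{x3,x4,x5}}
  A123: {{x3,x4,x5}}
C dims 4,5,1; δ0: rk 3, SNF 1^3; δ1: rk 1, SNF 1^1
degree 0: 4−3−0 = 1 → Ȟ^0 ≅ Z
degree 1: 5−1−3 = 1 → Ȟ^1 ≅ Z
degree 2: 1−0−1 = 0 → Ȟ^2 ≅ 0

Ȟ^0 ≅ Z, Ȟ^1 ≅ Z and Ȟ^2 ≅ 0


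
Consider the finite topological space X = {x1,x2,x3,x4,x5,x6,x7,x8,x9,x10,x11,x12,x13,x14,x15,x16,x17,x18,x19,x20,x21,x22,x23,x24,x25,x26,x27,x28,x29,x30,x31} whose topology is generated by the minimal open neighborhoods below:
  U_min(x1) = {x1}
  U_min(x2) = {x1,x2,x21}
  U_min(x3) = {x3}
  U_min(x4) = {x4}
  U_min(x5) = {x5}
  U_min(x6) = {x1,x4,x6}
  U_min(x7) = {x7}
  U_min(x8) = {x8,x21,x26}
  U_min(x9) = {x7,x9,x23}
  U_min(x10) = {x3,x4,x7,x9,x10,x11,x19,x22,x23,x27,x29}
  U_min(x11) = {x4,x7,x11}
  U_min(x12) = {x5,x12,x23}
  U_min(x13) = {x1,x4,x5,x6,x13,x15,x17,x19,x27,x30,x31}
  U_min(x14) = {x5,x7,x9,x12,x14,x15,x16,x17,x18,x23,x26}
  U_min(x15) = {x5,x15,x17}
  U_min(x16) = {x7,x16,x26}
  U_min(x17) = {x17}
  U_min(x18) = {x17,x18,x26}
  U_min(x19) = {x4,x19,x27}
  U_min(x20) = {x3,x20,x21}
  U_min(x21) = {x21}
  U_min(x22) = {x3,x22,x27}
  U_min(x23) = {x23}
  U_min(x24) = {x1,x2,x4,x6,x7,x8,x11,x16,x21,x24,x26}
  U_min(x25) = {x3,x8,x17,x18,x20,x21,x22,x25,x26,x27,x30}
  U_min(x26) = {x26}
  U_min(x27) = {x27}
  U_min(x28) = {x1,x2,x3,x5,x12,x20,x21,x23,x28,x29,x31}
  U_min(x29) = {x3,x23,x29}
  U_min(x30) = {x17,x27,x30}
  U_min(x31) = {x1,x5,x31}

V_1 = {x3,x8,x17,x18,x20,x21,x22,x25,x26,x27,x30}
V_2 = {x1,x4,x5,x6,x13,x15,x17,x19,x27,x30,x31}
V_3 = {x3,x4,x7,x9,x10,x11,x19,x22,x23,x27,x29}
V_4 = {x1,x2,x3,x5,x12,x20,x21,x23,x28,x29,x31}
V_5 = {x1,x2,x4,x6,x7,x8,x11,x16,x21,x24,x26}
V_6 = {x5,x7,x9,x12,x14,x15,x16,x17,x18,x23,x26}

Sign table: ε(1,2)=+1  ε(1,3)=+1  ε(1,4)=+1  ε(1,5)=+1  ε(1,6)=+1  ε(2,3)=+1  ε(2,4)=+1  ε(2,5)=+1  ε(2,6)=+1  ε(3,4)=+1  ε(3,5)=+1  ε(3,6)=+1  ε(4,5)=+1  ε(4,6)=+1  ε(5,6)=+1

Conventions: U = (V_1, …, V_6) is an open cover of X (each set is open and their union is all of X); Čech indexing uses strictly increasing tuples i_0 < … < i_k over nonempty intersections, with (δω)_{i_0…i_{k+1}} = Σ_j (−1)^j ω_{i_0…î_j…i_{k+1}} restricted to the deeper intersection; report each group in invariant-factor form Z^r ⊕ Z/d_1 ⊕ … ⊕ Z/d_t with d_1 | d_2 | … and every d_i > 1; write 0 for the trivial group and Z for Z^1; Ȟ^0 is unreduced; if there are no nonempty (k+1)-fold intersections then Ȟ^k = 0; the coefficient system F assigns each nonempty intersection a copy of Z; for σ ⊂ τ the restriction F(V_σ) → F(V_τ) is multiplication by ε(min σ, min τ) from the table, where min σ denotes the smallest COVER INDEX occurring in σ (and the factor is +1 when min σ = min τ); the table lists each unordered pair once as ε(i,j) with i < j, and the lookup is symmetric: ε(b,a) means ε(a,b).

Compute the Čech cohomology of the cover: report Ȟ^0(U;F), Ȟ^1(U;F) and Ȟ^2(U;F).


intersection data:
  V12={x17,x27,x30} V13={x3,x22,x27} V14={x3,x20,x21} V15={x8,x21,x26} V16={x17,x18,x26} V23={x4,x19,x27} V24={x1,x5,x31} V25={x1,x4,x6} V26={x5,x15,x17} V34={x3,x23,x29} V35={x4,x7,x11} V36={x7,x9,x23} V45={x1,x2,x21} V46={x5,x12,x23} V56={x7,x16,x26}
  V123={x27} V126={x17} V134={x3} V145={x21} V156={x26} V235={x4} V245={x1} V246={x5} V346={x23} V356={x7}
C dims 6,15,10; δ0: rk 5, SNF 1^5; δ1: rk 10, SNF 1^9·2
Ȟ^0 = (6 − 5) − 0 = 1, so Ȟ^0 ≅ Z
Ȟ^1 = (15 − 10) − 5 = 0, so Ȟ^1 ≅ 0
Ȟ^2 = (10 − 0) − 10 = 0 plus torsion [2], so Ȟ^2 ≅ Z/2

Ȟ^0 = Z, Ȟ^1 = 0 and Ȟ^2 = Z/2


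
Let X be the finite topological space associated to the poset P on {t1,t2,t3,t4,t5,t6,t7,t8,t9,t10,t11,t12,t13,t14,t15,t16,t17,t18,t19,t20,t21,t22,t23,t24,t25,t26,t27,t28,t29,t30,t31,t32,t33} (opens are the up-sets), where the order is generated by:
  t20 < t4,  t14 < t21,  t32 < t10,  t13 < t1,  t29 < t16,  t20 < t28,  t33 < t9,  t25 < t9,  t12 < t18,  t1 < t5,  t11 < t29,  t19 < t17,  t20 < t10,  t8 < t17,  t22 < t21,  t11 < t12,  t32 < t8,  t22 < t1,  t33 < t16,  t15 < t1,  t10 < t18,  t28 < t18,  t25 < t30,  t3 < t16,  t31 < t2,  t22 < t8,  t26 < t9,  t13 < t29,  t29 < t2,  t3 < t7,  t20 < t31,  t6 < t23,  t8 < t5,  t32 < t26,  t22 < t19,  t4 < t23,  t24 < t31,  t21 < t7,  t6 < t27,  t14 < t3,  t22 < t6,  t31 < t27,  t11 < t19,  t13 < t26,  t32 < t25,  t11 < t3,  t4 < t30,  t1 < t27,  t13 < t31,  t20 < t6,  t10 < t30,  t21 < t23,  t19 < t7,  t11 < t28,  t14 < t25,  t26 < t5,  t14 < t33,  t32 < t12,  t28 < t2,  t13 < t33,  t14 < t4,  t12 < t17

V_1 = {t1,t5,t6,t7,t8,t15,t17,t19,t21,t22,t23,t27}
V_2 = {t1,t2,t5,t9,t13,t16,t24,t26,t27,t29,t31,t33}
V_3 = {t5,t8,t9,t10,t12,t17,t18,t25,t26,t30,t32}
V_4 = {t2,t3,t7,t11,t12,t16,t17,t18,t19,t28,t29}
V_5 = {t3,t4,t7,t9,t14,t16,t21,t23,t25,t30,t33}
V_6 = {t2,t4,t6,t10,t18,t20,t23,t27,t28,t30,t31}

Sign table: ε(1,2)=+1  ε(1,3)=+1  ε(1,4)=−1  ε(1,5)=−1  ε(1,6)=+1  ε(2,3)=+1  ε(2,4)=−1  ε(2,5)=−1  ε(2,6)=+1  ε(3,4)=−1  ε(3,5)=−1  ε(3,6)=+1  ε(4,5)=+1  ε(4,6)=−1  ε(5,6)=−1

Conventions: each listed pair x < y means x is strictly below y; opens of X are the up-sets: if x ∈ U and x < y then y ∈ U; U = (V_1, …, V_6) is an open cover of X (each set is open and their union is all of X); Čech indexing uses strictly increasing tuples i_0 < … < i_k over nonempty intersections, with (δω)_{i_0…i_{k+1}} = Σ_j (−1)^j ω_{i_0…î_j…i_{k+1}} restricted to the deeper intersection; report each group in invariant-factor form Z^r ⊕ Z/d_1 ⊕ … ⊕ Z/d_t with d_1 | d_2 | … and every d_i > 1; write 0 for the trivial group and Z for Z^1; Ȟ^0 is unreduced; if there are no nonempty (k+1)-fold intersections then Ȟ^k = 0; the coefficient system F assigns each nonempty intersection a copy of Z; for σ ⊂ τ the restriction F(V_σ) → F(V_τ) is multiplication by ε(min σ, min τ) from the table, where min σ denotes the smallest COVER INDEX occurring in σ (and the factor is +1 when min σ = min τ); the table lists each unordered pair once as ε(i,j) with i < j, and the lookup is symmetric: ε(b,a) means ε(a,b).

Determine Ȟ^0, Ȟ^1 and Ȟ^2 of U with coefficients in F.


cover nerve:
  V12={t1,t5,t27} V13={t5,t8,t17} V14={t7,t17,t19} V15={t7,t21,t23} V16={t6,t23,t27} V23={t5,t9,t26} V24={t2,t16,t29} V25={t9,t16,t33} V26={t2,t27,t31} V34={t12,t17,t18} V35={t9,t25,t30} V36={t10,t18,t30} V45={t3,t7,t16} V46={t2,t18,t28} V56={t4,t23,t30}
  V123={t5} V126={t27} V134={t17} V145={t7} V156={t23} V235={t9} V245={t16} V246={t2} V346={t18} V356={t30}
C dims 6,15,10; δ0: rk 5, SNF 1^5; δ1: rk 10, SNF 1^9·2
Ȟ^0: (6−5)−0=1 ⇒ Z
Ȟ^1: (15−10)−5=0 ⇒ 0
Ȟ^2: (10−0)−10=0 plus torsion [2] ⇒ Z/2

Ȟ^0 ≅ Z, Ȟ^1 ≅ 0, Ȟ^2 ≅ Z/2


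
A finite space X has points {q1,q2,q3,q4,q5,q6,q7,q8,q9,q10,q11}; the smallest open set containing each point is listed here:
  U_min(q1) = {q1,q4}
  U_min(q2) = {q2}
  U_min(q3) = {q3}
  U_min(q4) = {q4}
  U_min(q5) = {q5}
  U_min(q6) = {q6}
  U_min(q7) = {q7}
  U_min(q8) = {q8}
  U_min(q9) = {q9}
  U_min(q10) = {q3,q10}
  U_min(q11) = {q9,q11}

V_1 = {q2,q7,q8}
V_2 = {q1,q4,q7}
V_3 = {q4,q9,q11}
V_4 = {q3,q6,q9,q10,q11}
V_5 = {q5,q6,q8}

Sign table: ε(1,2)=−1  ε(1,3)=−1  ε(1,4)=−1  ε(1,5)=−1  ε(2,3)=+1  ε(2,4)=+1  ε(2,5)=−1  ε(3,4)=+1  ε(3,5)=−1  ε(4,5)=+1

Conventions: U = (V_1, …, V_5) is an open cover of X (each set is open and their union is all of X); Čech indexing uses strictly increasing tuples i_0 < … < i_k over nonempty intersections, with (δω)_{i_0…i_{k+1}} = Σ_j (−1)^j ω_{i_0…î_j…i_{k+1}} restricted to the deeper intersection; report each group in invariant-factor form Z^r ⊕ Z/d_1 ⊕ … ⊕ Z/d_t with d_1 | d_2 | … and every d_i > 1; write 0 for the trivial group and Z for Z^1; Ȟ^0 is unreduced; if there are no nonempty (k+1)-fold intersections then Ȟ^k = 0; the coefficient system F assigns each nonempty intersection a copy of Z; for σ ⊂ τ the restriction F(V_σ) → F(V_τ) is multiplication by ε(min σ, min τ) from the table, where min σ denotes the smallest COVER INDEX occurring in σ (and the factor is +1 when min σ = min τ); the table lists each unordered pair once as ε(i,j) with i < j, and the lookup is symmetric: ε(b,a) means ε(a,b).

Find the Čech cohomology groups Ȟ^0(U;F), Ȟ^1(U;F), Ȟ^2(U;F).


Ȟ^0 ≅ Z; Ȟ^1 ≅ Z; Ȟ^2 ≅ 0

nerve simplices:
  V12={q7} V15={q8} V23={q4} V34={q9,q11} V45={q6}
C dims 5,5; δ0: rk 4, SNF 1^4
degree 0: 5−4−0 = 1 → Ȟ^0 ≅ Z
degree 1: 5−0−4 = 1 → Ȟ^1 ≅ Z
degree 2: 0−0−0 = 0 → Ȟ^2 ≅ 0


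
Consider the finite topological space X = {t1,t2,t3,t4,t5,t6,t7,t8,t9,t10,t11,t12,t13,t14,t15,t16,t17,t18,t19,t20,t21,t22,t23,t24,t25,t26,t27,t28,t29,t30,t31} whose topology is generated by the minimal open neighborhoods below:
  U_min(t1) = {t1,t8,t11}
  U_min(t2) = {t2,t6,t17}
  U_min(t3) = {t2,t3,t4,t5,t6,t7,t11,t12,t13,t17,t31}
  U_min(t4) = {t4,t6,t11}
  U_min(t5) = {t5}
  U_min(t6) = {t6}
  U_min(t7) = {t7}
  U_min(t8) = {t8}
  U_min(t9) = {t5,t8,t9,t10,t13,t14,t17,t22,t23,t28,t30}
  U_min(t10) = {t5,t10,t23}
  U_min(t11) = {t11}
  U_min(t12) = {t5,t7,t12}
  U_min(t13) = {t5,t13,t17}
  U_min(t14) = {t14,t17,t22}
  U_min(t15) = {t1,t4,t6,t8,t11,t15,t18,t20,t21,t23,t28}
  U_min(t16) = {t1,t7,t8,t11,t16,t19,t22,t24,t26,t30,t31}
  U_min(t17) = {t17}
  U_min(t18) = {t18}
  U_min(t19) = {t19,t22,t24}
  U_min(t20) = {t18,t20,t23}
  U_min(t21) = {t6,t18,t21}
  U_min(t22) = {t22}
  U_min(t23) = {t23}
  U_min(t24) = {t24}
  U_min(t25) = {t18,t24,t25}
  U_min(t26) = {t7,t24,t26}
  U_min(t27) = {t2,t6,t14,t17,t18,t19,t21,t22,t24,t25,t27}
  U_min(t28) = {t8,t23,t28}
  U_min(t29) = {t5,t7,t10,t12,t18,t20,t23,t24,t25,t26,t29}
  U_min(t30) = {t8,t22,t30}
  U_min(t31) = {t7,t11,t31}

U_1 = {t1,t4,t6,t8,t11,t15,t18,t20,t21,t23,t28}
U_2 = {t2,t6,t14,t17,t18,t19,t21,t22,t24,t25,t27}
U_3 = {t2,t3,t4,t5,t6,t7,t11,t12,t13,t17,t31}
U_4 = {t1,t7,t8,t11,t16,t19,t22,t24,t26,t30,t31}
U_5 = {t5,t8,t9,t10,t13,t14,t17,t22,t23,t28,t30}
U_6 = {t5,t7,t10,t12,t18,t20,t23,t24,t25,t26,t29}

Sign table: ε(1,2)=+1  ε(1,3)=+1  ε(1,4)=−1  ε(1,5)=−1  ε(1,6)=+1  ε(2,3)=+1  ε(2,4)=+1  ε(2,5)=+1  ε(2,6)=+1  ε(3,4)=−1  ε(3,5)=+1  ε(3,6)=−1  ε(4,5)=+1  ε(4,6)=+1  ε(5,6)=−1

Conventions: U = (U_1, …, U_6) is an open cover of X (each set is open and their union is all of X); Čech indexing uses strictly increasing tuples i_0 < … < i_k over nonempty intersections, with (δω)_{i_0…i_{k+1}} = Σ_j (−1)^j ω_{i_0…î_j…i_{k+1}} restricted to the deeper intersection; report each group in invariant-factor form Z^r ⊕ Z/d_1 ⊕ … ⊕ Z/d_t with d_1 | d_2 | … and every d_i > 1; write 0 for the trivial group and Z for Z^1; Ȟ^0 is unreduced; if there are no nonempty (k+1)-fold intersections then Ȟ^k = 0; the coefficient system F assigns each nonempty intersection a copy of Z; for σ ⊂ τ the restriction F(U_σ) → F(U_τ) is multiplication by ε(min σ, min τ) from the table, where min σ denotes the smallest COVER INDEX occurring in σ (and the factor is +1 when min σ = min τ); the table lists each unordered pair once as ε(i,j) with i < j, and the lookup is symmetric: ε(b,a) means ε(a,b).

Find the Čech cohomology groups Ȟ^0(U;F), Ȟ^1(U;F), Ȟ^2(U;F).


nonempty overlaps:
  U12={t6,t18,t21} U13={t4,t6,t11} U14={t1,t8,t11} U15={t8,t23,t28} U16={t18,t20,t23} U23={t2,t6,t17} U24={t19,t22,t24} U25={t14,t17,t22} U26={t18,t24,t25} U34={t7,t11,t31} U35={t5,t13,t17} U36={t5,t7,t12} U45={t8,t22,t30} U46={t7,t24,t26} U56={t5,t10,t23}
  U123={t6} U126={t18} U134={t11} U145={t8} U156={t23} U235={t17} U245={t22} U246={t24} U346={t7} U356={t5}
C dims 6,15,10; δ0: rk 6, SNF 1^5·2; δ1: rk 9, SNF 1^9
degree 0: 6−6−0 = 0 → Ȟ^0 ≅ 0
degree 1: 15−9−6 = 0 plus torsion [2] → Ȟ^1 ≅ Z/2
degree 2: 10−0−9 = 1 → Ȟ^2 ≅ Z

Ȟ^0 = 0, Ȟ^1 = Z/2 and Ȟ^2 = Z


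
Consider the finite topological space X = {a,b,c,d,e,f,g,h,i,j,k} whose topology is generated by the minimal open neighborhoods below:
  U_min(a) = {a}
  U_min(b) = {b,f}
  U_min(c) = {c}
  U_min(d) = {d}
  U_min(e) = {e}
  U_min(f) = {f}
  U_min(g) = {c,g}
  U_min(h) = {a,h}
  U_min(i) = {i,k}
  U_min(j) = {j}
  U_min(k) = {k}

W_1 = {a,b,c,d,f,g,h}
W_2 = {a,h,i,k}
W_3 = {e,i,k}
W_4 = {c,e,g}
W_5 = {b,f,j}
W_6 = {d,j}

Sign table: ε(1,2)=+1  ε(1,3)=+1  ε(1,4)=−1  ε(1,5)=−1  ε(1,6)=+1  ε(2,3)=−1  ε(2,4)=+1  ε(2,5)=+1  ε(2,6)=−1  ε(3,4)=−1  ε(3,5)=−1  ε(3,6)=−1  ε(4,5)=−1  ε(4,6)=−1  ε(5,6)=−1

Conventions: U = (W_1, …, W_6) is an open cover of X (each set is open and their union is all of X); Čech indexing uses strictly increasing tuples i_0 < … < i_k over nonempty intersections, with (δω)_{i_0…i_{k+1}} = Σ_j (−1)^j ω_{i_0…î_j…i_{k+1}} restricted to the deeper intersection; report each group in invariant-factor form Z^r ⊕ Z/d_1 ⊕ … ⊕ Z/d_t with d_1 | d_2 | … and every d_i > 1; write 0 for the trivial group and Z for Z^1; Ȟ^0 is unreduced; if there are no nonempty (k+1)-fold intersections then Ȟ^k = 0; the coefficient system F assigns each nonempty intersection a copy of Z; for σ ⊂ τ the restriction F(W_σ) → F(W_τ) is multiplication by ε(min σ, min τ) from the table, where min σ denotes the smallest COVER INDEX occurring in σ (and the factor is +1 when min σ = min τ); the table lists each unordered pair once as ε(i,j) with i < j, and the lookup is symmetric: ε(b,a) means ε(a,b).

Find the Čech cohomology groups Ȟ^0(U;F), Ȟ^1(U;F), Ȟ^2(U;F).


Ȟ^0 ≅ 0, Ȟ^1 ≅ Z ⊕ Z/2 and Ȟ^2 ≅ 0

nerve of the cover:
  W12={a,h} W14={c,g} W15={b,f} W16={d} W23={i,k} W34={e} W56={j}
C dims 6,7; δ0: rk 6, SNF 1^5·2
Ȟ^0 = (6 − 6) − 0 = 0, so Ȟ^0 ≅ 0
Ȟ^1 = (7 − 0) − 6 = 1 plus torsion [2], so Ȟ^1 ≅ Z ⊕ Z/2
Ȟ^2 = (0 − 0) − 0 = 0, so Ȟ^2 ≅ 0
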